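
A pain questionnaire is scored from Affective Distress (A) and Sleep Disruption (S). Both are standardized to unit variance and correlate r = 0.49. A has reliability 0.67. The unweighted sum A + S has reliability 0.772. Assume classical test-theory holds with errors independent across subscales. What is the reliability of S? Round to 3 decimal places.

0.651

Var(A+S) = 2 + 2·0.49 = 2.980.
True-score variance = ρ_A + ρ_S + 2·0.49, so 0.772 = (0.67 + ρ_S + 0.98) / 2.980.
ρ_S = 0.772·2.980 − 0.67 − 0.98 = 0.651.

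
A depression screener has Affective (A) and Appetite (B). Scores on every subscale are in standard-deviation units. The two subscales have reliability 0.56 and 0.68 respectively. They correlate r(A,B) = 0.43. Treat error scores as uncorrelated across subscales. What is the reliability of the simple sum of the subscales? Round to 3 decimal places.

Var(A+B) = 2 + 2·[0.43] = 2 + 0.86 = 2.86.
Because errors are independent across components, Cov(Tᵢ,Tⱼ) = Cov(Xᵢ,Xⱼ); the off-diagonal part of the true-score variance is the same as above.
True-score variance = [0.56 + 0.68] + 0.86 = 1.24 + 0.86 = 2.1.
Reliability = 2.1 / 2.86 = 0.734.

0.734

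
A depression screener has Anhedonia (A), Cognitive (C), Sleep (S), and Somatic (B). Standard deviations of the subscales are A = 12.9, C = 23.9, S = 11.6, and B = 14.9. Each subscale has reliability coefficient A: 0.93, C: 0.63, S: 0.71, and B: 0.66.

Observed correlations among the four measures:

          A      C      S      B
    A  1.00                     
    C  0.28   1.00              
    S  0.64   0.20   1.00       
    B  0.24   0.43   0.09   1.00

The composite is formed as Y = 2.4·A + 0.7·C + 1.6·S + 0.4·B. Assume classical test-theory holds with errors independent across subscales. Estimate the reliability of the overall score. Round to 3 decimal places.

0.905

Var(Y) = 2.4²·12.9² + 0.7²·23.9² + 1.6²·11.6² + 0.4²·14.9² + 2·[1.68·12.9·23.9·0.28 + 3.84·12.9·11.6·0.64 + 0.96·12.9·14.9·0.24 + 1.12·23.9·11.6·0.20 + 0.28·23.9·14.9·0.43 + 0.64·11.6·14.9·0.09] = 1618.41 + 1344 = 2962.41.
Under uncorrelated errors the observed covariances equal the true-score covariances, so only the own-variance terms attenuate.
True-score variance = [2.4²·12.9²·0.93 + 0.7²·23.9²·0.63 + 1.6²·11.6²·0.71 + 0.4²·14.9²·0.66] + 1344 = 1335.78 + 1344 = 2679.78.
Reliability = 2679.78 / 2962.41 = 0.905.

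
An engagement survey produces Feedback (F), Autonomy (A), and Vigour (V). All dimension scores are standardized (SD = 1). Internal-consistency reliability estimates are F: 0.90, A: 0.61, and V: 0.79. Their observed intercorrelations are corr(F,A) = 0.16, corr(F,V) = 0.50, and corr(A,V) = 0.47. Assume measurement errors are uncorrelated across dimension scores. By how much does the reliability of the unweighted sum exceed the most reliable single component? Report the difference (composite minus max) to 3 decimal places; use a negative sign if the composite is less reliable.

Var(sum) = 3 + 2.26 = 5.26; true-score variance = 2.3 + 2.26 = 4.56; composite reliability = 0.8669.
Max component reliability = 0.9000.
Difference = 0.8669 − 0.9000 = -0.033.

-0.033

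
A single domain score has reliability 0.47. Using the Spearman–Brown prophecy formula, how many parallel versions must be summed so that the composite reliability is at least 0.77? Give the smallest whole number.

k ≥ ρ*(1−ρ₁)/(ρ₁(1−ρ*)) = 0.77·0.53 / (0.47·0.23) = 3.775.
Smallest integer k = 4.

4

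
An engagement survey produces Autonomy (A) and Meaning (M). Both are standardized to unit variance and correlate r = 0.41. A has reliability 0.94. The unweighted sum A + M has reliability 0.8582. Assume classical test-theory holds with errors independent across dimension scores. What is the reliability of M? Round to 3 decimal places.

Var(A+M) = 2 + 2·0.41 = 2.820.
True-score variance = ρ_A + ρ_M + 2·0.41, so 0.8582 = (0.94 + ρ_M + 0.82) / 2.820.
ρ_M = 0.8582·2.820 − 0.94 − 0.82 = 0.660.

0.660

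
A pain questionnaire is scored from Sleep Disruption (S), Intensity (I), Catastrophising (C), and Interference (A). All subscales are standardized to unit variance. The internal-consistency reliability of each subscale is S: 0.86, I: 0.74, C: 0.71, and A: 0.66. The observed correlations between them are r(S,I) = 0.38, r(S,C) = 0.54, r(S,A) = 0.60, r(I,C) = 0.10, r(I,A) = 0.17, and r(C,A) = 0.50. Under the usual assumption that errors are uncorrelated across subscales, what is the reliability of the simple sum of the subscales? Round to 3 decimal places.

0.880

Var(S+I+C+A) = 4 + 2·[0.38 + 0.54 + 0.60 + 0.10 + 0.17 + 0.50] = 4 + 4.58 = 8.58.
Under uncorrelated errors the observed covariances equal the true-score covariances, so only the own-variance terms attenuate.
True-score variance = [0.86 + 0.74 + 0.71 + 0.66] + 4.58 = 2.97 + 4.58 = 7.55.
Reliability = 7.55 / 8.58 = 0.880.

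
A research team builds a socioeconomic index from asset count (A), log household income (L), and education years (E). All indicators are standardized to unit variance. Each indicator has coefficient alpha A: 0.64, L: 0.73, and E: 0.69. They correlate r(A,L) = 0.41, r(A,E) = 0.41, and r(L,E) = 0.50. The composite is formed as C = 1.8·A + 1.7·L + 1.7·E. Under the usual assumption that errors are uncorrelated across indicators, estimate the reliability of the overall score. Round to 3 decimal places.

Var(C) = 1.8² + 1.7² + 1.7² + 2·[3.06·0.41 + 3.06·0.41 + 2.89·0.50] = 9.02 + 7.9084 = 16.9284.
With uncorrelated errors the cross-covariances are all true-score covariance, so they carry over unchanged; only the diagonal terms shrink to ρᵢσᵢ².
True-score variance = [1.8²·0.64 + 1.7²·0.73 + 1.7²·0.69] + 7.9084 = 6.1774 + 7.9084 = 14.0858.
Reliability = 14.0858 / 16.9284 = 0.832.

0.832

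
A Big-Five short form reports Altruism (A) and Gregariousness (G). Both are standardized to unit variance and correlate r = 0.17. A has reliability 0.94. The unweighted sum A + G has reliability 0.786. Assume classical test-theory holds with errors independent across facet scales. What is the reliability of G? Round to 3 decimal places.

0.559

Var(A+G) = 2 + 2·0.17 = 2.340.
True-score variance = ρ_A + ρ_G + 2·0.17, so 0.786 = (0.94 + ρ_G + 0.34) / 2.340.
ρ_G = 0.786·2.340 − 0.94 − 0.34 = 0.559.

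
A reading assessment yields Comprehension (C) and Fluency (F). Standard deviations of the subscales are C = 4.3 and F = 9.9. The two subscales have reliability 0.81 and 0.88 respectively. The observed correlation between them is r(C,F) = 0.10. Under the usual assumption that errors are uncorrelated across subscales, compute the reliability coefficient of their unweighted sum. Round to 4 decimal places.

Var(C+F) = 4.3² + 9.9² + 2·[4.3·9.9·0.10] = 116.5 + 8.514 = 125.014.
Under uncorrelated errors the observed covariances equal the true-score covariances, so only the own-variance terms attenuate.
True-score variance = [4.3²·0.81 + 9.9²·0.88] + 8.514 = 101.226 + 8.514 = 109.74.
Reliability = 109.74 / 125.014 = 0.8778.

0.8778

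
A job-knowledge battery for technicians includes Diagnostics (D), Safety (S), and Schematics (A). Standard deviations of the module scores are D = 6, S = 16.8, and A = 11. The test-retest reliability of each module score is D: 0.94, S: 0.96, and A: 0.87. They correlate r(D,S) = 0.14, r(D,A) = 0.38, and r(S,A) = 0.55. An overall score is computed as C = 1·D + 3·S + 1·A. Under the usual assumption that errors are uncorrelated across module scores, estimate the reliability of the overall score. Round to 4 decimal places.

Var(C) = 6² + 3²·16.8² + 11² + 2·[3·6·16.8·0.14 + 6·11·0.38 + 3·16.8·11·0.55] = 2697.16 + 744.672 = 3441.83.
With uncorrelated errors the cross-covariances are all true-score covariance, so they carry over unchanged; only the diagonal terms shrink to ρᵢσᵢ².
True-score variance = [6²·0.94 + 3²·16.8²·0.96 + 11²·0.87] + 744.672 = 2577.66 + 744.672 = 3322.34.
Reliability = 3322.34 / 3441.83 = 0.9653.

0.9653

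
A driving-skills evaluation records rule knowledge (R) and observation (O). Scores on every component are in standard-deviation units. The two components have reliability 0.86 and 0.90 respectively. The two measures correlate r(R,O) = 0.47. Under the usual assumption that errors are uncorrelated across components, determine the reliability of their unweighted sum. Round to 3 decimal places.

0.918

Var(R+O) = 2 + 2·[0.47] = 2 + 0.94 = 2.94.
Because errors are independent across components, Cov(Tᵢ,Tⱼ) = Cov(Xᵢ,Xⱼ); the off-diagonal part of the true-score variance is the same as above.
True-score variance = [0.86 + 0.90] + 0.94 = 1.76 + 0.94 = 2.7.
Reliability = 2.7 / 2.94 = 0.918.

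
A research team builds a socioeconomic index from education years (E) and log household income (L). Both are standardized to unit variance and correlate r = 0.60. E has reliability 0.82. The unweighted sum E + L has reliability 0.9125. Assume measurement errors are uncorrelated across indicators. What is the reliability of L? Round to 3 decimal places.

0.900

Var(E+L) = 2 + 2·0.60 = 3.200.
True-score variance = ρ_E + ρ_L + 2·0.60, so 0.9125 = (0.82 + ρ_L + 1.20) / 3.200.
ρ_L = 0.9125·3.200 − 0.82 − 1.20 = 0.900.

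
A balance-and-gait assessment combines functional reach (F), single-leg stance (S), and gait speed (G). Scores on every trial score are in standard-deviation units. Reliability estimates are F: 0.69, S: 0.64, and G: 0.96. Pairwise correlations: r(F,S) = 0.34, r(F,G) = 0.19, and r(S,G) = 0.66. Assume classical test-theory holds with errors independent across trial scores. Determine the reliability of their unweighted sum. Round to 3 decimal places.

Var(F+S+G) = 3 + 2·[0.34 + 0.19 + 0.66] = 3 + 2.38 = 5.38.
With uncorrelated errors the cross-covariances are all true-score covariance, so they carry over unchanged; only the diagonal terms shrink to ρᵢσᵢ².
True-score variance = [0.69 + 0.64 + 0.96] + 2.38 = 2.29 + 2.38 = 4.67.
Reliability = 4.67 / 5.38 = 0.868.

0.868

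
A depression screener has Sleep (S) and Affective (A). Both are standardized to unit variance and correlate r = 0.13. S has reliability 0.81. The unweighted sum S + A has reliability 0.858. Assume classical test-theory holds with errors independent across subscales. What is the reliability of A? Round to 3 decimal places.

Var(S+A) = 2 + 2·0.13 = 2.260.
True-score variance = ρ_S + ρ_A + 2·0.13, so 0.858 = (0.81 + ρ_A + 0.26) / 2.260.
ρ_A = 0.858·2.260 − 0.81 − 0.26 = 0.869.

0.869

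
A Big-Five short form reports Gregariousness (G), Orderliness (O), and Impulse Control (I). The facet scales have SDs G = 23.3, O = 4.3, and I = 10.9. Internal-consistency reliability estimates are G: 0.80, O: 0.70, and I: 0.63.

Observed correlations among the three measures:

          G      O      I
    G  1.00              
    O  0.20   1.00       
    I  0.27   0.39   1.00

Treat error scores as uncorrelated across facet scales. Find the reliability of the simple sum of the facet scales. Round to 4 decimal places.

0.8232

Var(G+O+I) = 23.3² + 4.3² + 10.9² + 2·[23.3·4.3·0.20 + 23.3·10.9·0.27 + 4.3·10.9·0.39] = 680.19 + 213.778 = 893.968.
Because errors are independent across components, Cov(Tᵢ,Tⱼ) = Cov(Xᵢ,Xⱼ); the off-diagonal part of the true-score variance is the same as above.
True-score variance = [23.3²·0.80 + 4.3²·0.70 + 10.9²·0.63] + 213.778 = 522.105 + 213.778 = 735.884.
Reliability = 735.884 / 893.968 = 0.8232.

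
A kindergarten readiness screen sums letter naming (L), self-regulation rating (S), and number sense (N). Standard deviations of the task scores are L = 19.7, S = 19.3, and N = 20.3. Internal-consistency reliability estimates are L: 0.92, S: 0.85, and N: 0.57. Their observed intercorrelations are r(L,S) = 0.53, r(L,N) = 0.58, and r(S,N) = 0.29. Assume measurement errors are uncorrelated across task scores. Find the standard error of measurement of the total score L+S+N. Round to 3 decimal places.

Var(total) = 1172.67 + 1094.16 = 2266.83.
True-score variance = 908.551 + 1094.16 = 2002.71, so reliability = 0.8835.
Error variance = 2266.83 − 2002.71 = 264.119; SEM = √264.119 = 16.252.

16.252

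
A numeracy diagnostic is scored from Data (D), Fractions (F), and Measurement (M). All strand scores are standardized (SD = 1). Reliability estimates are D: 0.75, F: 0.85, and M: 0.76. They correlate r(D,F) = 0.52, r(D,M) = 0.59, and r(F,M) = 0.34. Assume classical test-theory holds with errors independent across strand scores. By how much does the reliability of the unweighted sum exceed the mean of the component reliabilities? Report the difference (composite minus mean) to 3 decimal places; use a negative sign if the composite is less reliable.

Var(sum) = 3 + 2.9 = 5.9; true-score variance = 2.36 + 2.9 = 5.26; composite reliability = 0.8915.
Mean component reliability = 0.7867.
Difference = 0.8915 − 0.7867 = 0.105.

0.105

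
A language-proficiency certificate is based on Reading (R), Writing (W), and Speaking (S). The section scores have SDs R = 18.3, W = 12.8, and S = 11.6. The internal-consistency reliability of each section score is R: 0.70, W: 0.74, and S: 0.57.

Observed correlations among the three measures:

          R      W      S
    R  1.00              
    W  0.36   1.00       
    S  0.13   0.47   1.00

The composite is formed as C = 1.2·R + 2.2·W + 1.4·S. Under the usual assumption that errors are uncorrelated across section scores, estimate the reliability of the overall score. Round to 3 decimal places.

0.815

Var(C) = 1.2²·18.3² + 2.2²·12.8² + 1.4²·11.6² + 2·[2.64·18.3·12.8·0.36 + 1.68·18.3·11.6·0.13 + 3.08·12.8·11.6·0.47] = 1538.96 + 967.847 = 2506.81.
With uncorrelated errors the cross-covariances are all true-score covariance, so they carry over unchanged; only the diagonal terms shrink to ρᵢσᵢ².
True-score variance = [1.2²·18.3²·0.70 + 2.2²·12.8²·0.74 + 1.4²·11.6²·0.57] + 967.847 = 1074.71 + 967.847 = 2042.56.
Reliability = 2042.56 / 2506.81 = 0.815.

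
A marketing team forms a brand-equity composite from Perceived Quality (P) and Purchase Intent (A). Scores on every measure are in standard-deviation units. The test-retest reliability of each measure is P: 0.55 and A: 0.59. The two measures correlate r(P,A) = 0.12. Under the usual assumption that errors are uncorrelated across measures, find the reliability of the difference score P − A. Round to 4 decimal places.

0.5114

Var(P−A) = 1 + 1 − 2·0.12 = 2 − 0.24 = 1.76.
Under uncorrelated errors the observed covariances equal the true-score covariances, so only the own-variance terms attenuate.
True-score variance = [0.55 + 0.59] − 0.24 = 1.14 − 0.24 = 0.9.
Reliability = 0.9 / 1.76 = 0.5114.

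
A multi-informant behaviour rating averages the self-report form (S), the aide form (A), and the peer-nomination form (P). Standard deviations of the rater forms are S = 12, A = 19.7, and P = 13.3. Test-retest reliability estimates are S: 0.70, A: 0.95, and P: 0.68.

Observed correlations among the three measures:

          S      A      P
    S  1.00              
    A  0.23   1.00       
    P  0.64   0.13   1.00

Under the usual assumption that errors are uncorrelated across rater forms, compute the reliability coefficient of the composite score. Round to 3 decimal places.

0.891

Var(S+A+P) = 12² + 19.7² + 13.3² + 2·[12·19.7·0.23 + 12·13.3·0.64 + 19.7·13.3·0.13] = 708.98 + 381.155 = 1090.13.
Under uncorrelated errors the observed covariances equal the true-score covariances, so only the own-variance terms attenuate.
True-score variance = [12²·0.70 + 19.7²·0.95 + 13.3²·0.68] + 381.155 = 589.771 + 381.155 = 970.925.
Reliability = 970.925 / 1090.13 = 0.891.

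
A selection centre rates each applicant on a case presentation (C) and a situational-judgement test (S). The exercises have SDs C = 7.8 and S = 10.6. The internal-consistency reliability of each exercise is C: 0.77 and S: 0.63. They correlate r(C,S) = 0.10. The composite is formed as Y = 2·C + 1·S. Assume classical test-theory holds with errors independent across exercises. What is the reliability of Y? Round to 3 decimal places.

Var(Y) = 2²·7.8² + 10.6² + 2·[2·7.8·10.6·0.10] = 355.72 + 33.072 = 388.792.
Under uncorrelated errors the observed covariances equal the true-score covariances, so only the own-variance terms attenuate.
True-score variance = [2²·7.8²·0.77 + 10.6²·0.63] + 33.072 = 258.174 + 33.072 = 291.246.
Reliability = 291.246 / 388.792 = 0.749.

0.749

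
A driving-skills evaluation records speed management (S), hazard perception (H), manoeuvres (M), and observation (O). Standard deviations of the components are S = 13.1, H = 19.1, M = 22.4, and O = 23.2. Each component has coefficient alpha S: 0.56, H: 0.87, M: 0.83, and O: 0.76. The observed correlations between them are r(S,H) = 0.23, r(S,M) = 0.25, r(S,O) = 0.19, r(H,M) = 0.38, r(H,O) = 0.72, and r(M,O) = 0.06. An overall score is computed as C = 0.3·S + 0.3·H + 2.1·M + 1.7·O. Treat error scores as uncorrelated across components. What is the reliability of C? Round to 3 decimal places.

0.839

Var(C) = 0.3²·13.1² + 0.3²·19.1² + 2.1²·22.4² + 1.7²·23.2² + 2·[0.09·13.1·19.1·0.23 + 0.63·13.1·22.4·0.25 + 0.51·13.1·23.2·0.19 + 0.63·19.1·22.4·0.38 + 0.51·19.1·23.2·0.72 + 3.57·22.4·23.2·0.06] = 3816.55 + 914.6 = 4731.15.
Because errors are independent across components, Cov(Tᵢ,Tⱼ) = Cov(Xᵢ,Xⱼ); the off-diagonal part of the true-score variance is the same as above.
True-score variance = [0.3²·13.1²·0.56 + 0.3²·19.1²·0.87 + 2.1²·22.4²·0.83 + 1.7²·23.2²·0.76] + 914.6 = 3056 + 914.6 = 3970.6.
Reliability = 3970.6 / 4731.15 = 0.839.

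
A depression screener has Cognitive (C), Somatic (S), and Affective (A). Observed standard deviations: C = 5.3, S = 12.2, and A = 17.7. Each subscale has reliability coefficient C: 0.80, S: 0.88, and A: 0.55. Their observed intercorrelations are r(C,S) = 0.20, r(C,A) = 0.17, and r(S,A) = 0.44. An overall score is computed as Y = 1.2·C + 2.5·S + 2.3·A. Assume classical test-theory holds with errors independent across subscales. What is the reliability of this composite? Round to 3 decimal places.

Var(Y) = 1.2²·5.3² + 2.5²·12.2² + 2.3²·17.7² + 2·[3·5.3·12.2·0.20 + 2.76·5.3·17.7·0.17 + 5.75·12.2·17.7·0.44] = 2628 + 1258.28 = 3886.28.
With uncorrelated errors the cross-covariances are all true-score covariance, so they carry over unchanged; only the diagonal terms shrink to ρᵢσᵢ².
True-score variance = [1.2²·5.3²·0.80 + 2.5²·12.2²·0.88 + 2.3²·17.7²·0.55] + 1258.28 = 1762.5 + 1258.28 = 3020.78.
Reliability = 3020.78 / 3886.28 = 0.777.

0.777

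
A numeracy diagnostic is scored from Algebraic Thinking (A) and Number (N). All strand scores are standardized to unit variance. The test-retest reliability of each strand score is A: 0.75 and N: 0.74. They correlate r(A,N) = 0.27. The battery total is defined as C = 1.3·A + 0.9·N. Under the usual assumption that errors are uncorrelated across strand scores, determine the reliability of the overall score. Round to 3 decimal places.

0.798

Var(C) = 1.3² + 0.9² + 2·[1.17·0.27] = 2.5 + 0.6318 = 3.1318.
Because errors are independent across components, Cov(Tᵢ,Tⱼ) = Cov(Xᵢ,Xⱼ); the off-diagonal part of the true-score variance is the same as above.
True-score variance = [1.3²·0.75 + 0.9²·0.74] + 0.6318 = 1.8669 + 0.6318 = 2.4987.
Reliability = 2.4987 / 3.1318 = 0.798.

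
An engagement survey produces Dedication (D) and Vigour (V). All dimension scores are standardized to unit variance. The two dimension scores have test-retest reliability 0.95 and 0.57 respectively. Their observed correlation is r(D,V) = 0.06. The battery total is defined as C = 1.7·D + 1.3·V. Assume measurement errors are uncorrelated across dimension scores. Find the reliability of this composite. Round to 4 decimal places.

Var(C) = 1.7² + 1.3² + 2·[2.21·0.06] = 4.58 + 0.2652 = 4.8452.
Because errors are independent across components, Cov(Tᵢ,Tⱼ) = Cov(Xᵢ,Xⱼ); the off-diagonal part of the true-score variance is the same as above.
True-score variance = [1.7²·0.95 + 1.3²·0.57] + 0.2652 = 3.7088 + 0.2652 = 3.974.
Reliability = 3.974 / 4.8452 = 0.8202.

0.8202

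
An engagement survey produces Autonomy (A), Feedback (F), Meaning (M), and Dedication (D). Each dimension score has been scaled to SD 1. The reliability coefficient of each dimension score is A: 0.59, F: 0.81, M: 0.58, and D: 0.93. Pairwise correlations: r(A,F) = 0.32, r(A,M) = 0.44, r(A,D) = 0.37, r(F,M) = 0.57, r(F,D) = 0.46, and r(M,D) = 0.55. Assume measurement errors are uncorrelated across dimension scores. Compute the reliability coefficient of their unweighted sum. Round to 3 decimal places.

0.884

Var(A+F+M+D) = 4 + 2·[0.32 + 0.44 + 0.37 + 0.57 + 0.46 + 0.55] = 4 + 5.42 = 9.42.
Because errors are independent across components, Cov(Tᵢ,Tⱼ) = Cov(Xᵢ,Xⱼ); the off-diagonal part of the true-score variance is the same as above.
True-score variance = [0.59 + 0.81 + 0.58 + 0.93] + 5.42 = 2.91 + 5.42 = 8.33.
Reliability = 8.33 / 9.42 = 0.884.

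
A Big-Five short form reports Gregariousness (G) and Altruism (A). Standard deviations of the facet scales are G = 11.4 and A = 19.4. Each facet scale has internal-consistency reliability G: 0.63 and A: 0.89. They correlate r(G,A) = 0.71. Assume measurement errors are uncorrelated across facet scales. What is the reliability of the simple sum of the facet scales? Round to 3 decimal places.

Var(G+A) = 11.4² + 19.4² + 2·[11.4·19.4·0.71] = 506.32 + 314.047 = 820.367.
With uncorrelated errors the cross-covariances are all true-score covariance, so they carry over unchanged; only the diagonal terms shrink to ρᵢσᵢ².
True-score variance = [11.4²·0.63 + 19.4²·0.89] + 314.047 = 416.835 + 314.047 = 730.882.
Reliability = 730.882 / 820.367 = 0.891.

0.891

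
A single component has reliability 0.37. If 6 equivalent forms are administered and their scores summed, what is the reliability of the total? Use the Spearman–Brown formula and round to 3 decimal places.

0.779

ρ_k = kρ / (1 + (k−1)ρ) = 6·0.37 / (1 + 5·0.37) = 2.220 / 2.850 = 0.779.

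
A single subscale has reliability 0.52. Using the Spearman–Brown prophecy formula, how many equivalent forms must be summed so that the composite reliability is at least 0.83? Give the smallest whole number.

k ≥ ρ*(1−ρ₁)/(ρ₁(1−ρ*)) = 0.83·0.48 / (0.52·0.17) = 4.507.
Smallest integer k = 5.

5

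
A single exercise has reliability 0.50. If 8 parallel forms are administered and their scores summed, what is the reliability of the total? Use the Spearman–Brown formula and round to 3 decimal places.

0.889

ρ_k = kρ / (1 + (k−1)ρ) = 8·0.50 / (1 + 7·0.50) = 4.000 / 4.500 = 0.889.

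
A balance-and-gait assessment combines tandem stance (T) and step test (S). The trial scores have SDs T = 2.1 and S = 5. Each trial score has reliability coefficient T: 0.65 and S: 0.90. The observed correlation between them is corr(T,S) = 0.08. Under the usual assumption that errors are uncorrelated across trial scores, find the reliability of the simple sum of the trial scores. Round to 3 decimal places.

Var(T+S) = 2.1² + 5² + 2·[2.1·5·0.08] = 29.41 + 1.68 = 31.09.
Under uncorrelated errors the observed covariances equal the true-score covariances, so only the own-variance terms attenuate.
True-score variance = [2.1²·0.65 + 5²·0.90] + 1.68 = 25.3665 + 1.68 = 27.0465.
Reliability = 27.0465 / 31.09 = 0.870.

0.870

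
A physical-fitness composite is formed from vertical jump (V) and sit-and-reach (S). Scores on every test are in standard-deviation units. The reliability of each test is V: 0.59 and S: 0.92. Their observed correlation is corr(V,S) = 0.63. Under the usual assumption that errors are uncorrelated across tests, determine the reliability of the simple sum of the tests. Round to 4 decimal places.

Var(V+S) = 2 + 2·[0.63] = 2 + 1.26 = 3.26.
Because errors are independent across components, Cov(Tᵢ,Tⱼ) = Cov(Xᵢ,Xⱼ); the off-diagonal part of the true-score variance is the same as above.
True-score variance = [0.59 + 0.92] + 1.26 = 1.51 + 1.26 = 2.77.
Reliability = 2.77 / 3.26 = 0.8497.

0.8497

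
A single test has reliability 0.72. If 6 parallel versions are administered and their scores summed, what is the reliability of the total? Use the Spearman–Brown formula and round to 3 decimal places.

ρ_k = kρ / (1 + (k−1)ρ) = 6·0.72 / (1 + 5·0.72) = 4.320 / 4.600 = 0.939.

0.939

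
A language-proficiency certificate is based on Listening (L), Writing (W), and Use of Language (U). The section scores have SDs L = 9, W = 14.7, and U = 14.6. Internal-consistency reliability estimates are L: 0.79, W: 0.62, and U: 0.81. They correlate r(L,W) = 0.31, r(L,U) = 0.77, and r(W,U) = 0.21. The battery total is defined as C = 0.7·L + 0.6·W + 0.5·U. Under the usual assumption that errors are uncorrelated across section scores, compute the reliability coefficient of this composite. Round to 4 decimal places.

Var(C) = 0.7²·9² + 0.6²·14.7² + 0.5²·14.6² + 2·[0.42·9·14.7·0.31 + 0.35·9·14.6·0.77 + 0.3·14.7·14.6·0.21] = 170.772 + 132.318 = 303.09.
With uncorrelated errors the cross-covariances are all true-score covariance, so they carry over unchanged; only the diagonal terms shrink to ρᵢσᵢ².
True-score variance = [0.7²·9²·0.79 + 0.6²·14.7²·0.62 + 0.5²·14.6²·0.81] + 132.318 = 122.751 + 132.318 = 255.069.
Reliability = 255.069 / 303.09 = 0.8416.

0.8416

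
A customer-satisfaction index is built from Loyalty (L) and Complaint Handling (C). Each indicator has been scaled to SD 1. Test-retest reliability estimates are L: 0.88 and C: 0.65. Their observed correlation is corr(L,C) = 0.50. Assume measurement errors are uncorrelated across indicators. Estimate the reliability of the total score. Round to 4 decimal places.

Var(L+C) = 2 + 2·[0.50] = 2 + 1 = 3.
Because errors are independent across components, Cov(Tᵢ,Tⱼ) = Cov(Xᵢ,Xⱼ); the off-diagonal part of the true-score variance is the same as above.
True-score variance = [0.88 + 0.65] + 1 = 1.53 + 1 = 2.53.
Reliability = 2.53 / 3 = 0.8433.

0.8433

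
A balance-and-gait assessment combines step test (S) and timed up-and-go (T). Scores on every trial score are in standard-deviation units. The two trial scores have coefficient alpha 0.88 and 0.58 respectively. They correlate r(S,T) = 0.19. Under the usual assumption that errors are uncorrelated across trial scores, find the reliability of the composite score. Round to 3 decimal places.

0.773

Var(S+T) = 2 + 2·[0.19] = 2 + 0.38 = 2.38.
With uncorrelated errors the cross-covariances are all true-score covariance, so they carry over unchanged; only the diagonal terms shrink to ρᵢσᵢ².
True-score variance = [0.88 + 0.58] + 0.38 = 1.46 + 0.38 = 1.84.
Reliability = 1.84 / 2.38 = 0.773.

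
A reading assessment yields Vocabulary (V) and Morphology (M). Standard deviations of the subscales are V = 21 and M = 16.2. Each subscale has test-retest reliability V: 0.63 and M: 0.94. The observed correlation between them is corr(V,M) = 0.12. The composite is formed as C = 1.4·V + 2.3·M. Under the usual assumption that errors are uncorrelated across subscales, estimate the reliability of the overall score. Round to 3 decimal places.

Var(C) = 1.4²·21² + 2.3²·16.2² + 2·[3.22·21·16.2·0.12] = 2252.67 + 262.907 = 2515.57.
With uncorrelated errors the cross-covariances are all true-score covariance, so they carry over unchanged; only the diagonal terms shrink to ρᵢσᵢ².
True-score variance = [1.4²·21²·0.63 + 2.3²·16.2²·0.94] + 262.907 = 1849.56 + 262.907 = 2112.46.
Reliability = 2112.46 / 2515.57 = 0.840.

0.840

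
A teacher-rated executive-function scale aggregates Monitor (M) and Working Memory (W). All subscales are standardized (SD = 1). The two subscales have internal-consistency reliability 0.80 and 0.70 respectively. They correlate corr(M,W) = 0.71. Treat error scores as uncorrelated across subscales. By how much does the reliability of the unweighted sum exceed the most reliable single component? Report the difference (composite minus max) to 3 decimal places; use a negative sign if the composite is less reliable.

0.054

Var(sum) = 2 + 1.42 = 3.42; true-score variance = 1.5 + 1.42 = 2.92; composite reliability = 0.8538.
Max component reliability = 0.8000.
Difference = 0.8538 − 0.8000 = 0.054.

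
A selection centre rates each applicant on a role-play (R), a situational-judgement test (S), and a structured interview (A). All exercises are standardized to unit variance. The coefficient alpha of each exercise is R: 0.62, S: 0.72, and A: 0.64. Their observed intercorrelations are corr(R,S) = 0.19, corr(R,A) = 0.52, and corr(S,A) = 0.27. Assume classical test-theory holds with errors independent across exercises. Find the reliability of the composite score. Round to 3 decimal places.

Var(R+S+A) = 3 + 2·[0.19 + 0.52 + 0.27] = 3 + 1.96 = 4.96.
Because errors are independent across components, Cov(Tᵢ,Tⱼ) = Cov(Xᵢ,Xⱼ); the off-diagonal part of the true-score variance is the same as above.
True-score variance = [0.62 + 0.72 + 0.64] + 1.96 = 1.98 + 1.96 = 3.94.
Reliability = 3.94 / 4.96 = 0.794.

0.794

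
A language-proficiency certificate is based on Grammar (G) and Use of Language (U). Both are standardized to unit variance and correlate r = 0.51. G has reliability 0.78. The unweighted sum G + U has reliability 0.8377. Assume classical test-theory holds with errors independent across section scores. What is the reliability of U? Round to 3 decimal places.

Var(G+U) = 2 + 2·0.51 = 3.020.
True-score variance = ρ_G + ρ_U + 2·0.51, so 0.8377 = (0.78 + ρ_U + 1.02) / 3.020.
ρ_U = 0.8377·3.020 − 0.78 − 1.02 = 0.730.

0.730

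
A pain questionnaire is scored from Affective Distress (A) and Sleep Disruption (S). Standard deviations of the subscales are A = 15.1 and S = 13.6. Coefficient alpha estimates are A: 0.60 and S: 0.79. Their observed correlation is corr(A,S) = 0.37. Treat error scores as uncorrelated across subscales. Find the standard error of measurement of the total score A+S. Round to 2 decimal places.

11.40

Var(total) = 412.97 + 151.966 = 564.936.
True-score variance = 282.924 + 151.966 = 434.891, so reliability = 0.7698.
Error variance = 564.936 − 434.891 = 130.046; SEM = √130.046 = 11.40.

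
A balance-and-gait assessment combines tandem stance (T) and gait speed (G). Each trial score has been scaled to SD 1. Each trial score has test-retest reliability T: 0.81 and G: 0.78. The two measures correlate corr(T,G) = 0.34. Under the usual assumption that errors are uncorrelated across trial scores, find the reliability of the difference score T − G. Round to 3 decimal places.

Var(T−G) = 1 + 1 − 2·0.34 = 2 − 0.68 = 1.32.
Under uncorrelated errors the observed covariances equal the true-score covariances, so only the own-variance terms attenuate.
True-score variance = [0.81 + 0.78] − 0.68 = 1.59 − 0.68 = 0.91.
Reliability = 0.91 / 1.32 = 0.689.

0.689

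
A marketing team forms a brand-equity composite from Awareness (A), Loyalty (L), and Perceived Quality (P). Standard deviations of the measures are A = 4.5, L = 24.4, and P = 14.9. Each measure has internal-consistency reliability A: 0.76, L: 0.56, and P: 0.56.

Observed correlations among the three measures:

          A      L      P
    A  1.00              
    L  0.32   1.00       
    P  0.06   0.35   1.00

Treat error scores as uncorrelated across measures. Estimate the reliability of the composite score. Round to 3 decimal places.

Var(A+L+P) = 4.5² + 24.4² + 14.9² + 2·[4.5·24.4·0.32 + 4.5·14.9·0.06 + 24.4·14.9·0.35] = 837.62 + 332.81 = 1170.43.
Because errors are independent across components, Cov(Tᵢ,Tⱼ) = Cov(Xᵢ,Xⱼ); the off-diagonal part of the true-score variance is the same as above.
True-score variance = [4.5²·0.76 + 24.4²·0.56 + 14.9²·0.56] + 332.81 = 473.117 + 332.81 = 805.927.
Reliability = 805.927 / 1170.43 = 0.689.

0.689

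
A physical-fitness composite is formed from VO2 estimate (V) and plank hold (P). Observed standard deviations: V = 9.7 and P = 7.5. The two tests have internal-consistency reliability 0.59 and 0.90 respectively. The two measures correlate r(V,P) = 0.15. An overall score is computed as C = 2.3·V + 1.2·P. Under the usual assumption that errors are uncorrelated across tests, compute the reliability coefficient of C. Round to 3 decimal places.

0.668

Var(C) = 2.3²·9.7² + 1.2²·7.5² + 2·[2.76·9.7·7.5·0.15] = 578.736 + 60.237 = 638.973.
Under uncorrelated errors the observed covariances equal the true-score covariances, so only the own-variance terms attenuate.
True-score variance = [2.3²·9.7²·0.59 + 1.2²·7.5²·0.90] + 60.237 = 366.564 + 60.237 = 426.801.
Reliability = 426.801 / 638.973 = 0.668.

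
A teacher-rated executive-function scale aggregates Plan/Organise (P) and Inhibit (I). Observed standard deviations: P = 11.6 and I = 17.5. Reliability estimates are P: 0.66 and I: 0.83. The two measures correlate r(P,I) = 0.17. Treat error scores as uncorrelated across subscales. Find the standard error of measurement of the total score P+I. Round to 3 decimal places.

Var(total) = 440.81 + 69.02 = 509.83.
True-score variance = 342.997 + 69.02 = 412.017, so reliability = 0.8081.
Error variance = 509.83 − 412.017 = 97.8129; SEM = √97.8129 = 9.890.

9.890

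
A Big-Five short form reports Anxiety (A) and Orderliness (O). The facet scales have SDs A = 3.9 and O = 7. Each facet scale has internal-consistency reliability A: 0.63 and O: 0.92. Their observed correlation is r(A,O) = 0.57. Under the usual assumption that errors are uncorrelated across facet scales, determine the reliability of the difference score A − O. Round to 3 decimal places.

0.711

Var(A−O) = 3.9² + 7² − 2·3.9·7·0.57 = 64.21 − 31.122 = 33.088.
Under uncorrelated errors the observed covariances equal the true-score covariances, so only the own-variance terms attenuate.
True-score variance = [3.9²·0.63 + 7²·0.92] − 31.122 = 54.6623 − 31.122 = 23.5403.
Reliability = 23.5403 / 33.088 = 0.711.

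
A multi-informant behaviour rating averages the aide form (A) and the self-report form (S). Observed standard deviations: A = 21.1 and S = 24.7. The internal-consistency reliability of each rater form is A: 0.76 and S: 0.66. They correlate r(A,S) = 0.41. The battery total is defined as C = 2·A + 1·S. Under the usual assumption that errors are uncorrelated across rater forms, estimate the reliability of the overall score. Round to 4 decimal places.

Var(C) = 2²·21.1² + 24.7² + 2·[2·21.1·24.7·0.41] = 2390.93 + 854.719 = 3245.65.
With uncorrelated errors the cross-covariances are all true-score covariance, so they carry over unchanged; only the diagonal terms shrink to ρᵢσᵢ².
True-score variance = [2²·21.1²·0.76 + 24.7²·0.66] + 854.719 = 1756.1 + 854.719 = 2610.82.
Reliability = 2610.82 / 3245.65 = 0.8044.

0.8044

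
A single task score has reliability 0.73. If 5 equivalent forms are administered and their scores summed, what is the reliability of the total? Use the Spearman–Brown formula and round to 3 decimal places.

0.931

ρ_k = kρ / (1 + (k−1)ρ) = 5·0.73 / (1 + 4·0.73) = 3.650 / 3.920 = 0.931.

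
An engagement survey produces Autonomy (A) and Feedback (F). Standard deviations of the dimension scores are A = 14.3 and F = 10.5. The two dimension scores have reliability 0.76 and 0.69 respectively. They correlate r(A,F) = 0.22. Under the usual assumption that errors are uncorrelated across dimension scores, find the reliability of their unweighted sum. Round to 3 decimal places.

0.781

Var(A+F) = 14.3² + 10.5² + 2·[14.3·10.5·0.22] = 314.74 + 66.066 = 380.806.
With uncorrelated errors the cross-covariances are all true-score covariance, so they carry over unchanged; only the diagonal terms shrink to ρᵢσᵢ².
True-score variance = [14.3²·0.76 + 10.5²·0.69] + 66.066 = 231.485 + 66.066 = 297.551.
Reliability = 297.551 / 380.806 = 0.781.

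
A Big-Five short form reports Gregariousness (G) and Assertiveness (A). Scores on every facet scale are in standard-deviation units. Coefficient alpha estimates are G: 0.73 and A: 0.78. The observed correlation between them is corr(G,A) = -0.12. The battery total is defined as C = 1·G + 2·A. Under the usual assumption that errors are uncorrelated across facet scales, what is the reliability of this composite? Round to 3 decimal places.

0.746

Var(C) = 1 + 2² + 2·[2·(-0.12)] = 5 − 0.48 = 4.52.
With uncorrelated errors the cross-covariances are all true-score covariance, so they carry over unchanged; only the diagonal terms shrink to ρᵢσᵢ².
True-score variance = [0.73 + 2²·0.78] − 0.48 = 3.85 − 0.48 = 3.37.
Reliability = 3.37 / 4.52 = 0.746.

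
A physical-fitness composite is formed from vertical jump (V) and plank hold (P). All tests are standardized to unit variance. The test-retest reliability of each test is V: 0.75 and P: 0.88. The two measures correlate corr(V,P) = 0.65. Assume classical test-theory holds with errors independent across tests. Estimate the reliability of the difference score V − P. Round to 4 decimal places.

Var(V−P) = 1 + 1 − 2·0.65 = 2 − 1.3 = 0.7.
Because errors are independent across components, Cov(Tᵢ,Tⱼ) = Cov(Xᵢ,Xⱼ); the off-diagonal part of the true-score variance is the same as above.
True-score variance = [0.75 + 0.88] − 1.3 = 1.63 − 1.3 = 0.33.
Reliability = 0.33 / 0.7 = 0.4714.

0.4714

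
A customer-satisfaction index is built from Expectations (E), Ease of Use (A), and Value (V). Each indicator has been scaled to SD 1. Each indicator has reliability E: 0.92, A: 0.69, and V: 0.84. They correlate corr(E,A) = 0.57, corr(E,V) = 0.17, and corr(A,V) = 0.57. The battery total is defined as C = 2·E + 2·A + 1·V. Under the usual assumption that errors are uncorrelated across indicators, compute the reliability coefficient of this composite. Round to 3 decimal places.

Var(C) = 2² + 2² + 1 + 2·[4·0.57 + 2·0.17 + 2·0.57] = 9 + 7.52 = 16.52.
With uncorrelated errors the cross-covariances are all true-score covariance, so they carry over unchanged; only the diagonal terms shrink to ρᵢσᵢ².
True-score variance = [2²·0.92 + 2²·0.69 + 0.84] + 7.52 = 7.28 + 7.52 = 14.8.
Reliability = 14.8 / 16.52 = 0.896.

0.896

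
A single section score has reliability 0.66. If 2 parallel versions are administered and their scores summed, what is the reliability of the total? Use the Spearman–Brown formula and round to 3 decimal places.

0.795

ρ_k = kρ / (1 + (k−1)ρ) = 2·0.66 / (1 + 1·0.66) = 1.320 / 1.660 = 0.795.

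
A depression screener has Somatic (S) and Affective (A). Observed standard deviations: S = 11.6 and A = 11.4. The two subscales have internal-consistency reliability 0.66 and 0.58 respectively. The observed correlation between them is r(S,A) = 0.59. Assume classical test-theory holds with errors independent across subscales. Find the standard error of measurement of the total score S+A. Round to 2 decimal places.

10.02

Var(total) = 264.52 + 156.043 = 420.563.
True-score variance = 164.186 + 156.043 = 320.23, so reliability = 0.7614.
Error variance = 420.563 − 320.23 = 100.334; SEM = √100.334 = 10.02.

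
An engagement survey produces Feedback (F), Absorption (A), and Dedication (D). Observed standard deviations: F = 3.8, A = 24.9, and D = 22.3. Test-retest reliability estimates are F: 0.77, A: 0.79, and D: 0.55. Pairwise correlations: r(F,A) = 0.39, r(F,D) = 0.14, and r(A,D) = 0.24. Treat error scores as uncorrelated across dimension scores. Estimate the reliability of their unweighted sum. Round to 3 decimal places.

Var(F+A+D) = 3.8² + 24.9² + 22.3² + 2·[3.8·24.9·0.39 + 3.8·22.3·0.14 + 24.9·22.3·0.24] = 1131.74 + 364.06 = 1495.8.
Under uncorrelated errors the observed covariances equal the true-score covariances, so only the own-variance terms attenuate.
True-score variance = [3.8²·0.77 + 24.9²·0.79 + 22.3²·0.55] + 364.06 = 774.436 + 364.06 = 1138.5.
Reliability = 1138.5 / 1495.8 = 0.761.

0.761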